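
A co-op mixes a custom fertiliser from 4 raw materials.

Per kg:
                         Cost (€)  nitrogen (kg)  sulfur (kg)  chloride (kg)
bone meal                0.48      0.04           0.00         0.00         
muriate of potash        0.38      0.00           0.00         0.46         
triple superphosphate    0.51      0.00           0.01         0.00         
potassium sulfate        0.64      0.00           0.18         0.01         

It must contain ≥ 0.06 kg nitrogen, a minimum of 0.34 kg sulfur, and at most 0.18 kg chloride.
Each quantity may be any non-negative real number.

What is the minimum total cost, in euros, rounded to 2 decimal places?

Set it up as a linear program. Let x1 = kg of bone meal, x2 = kg of muriate of potash, x3 = kg of triple superphosphate, x4 = kg of potassium sulfate.
Minimize 0.48x1 + 0.38x2 + 0.51x3 + 0.64x4 subject to:
  0.04x1 ≥ 0.06   (nitrogen)
  0.01x3 + 0.18x4 ≥ 0.34   (sulfur)
  0.46x2 + 0.01x4 ≤ 0.18   (chloride)
  x1, x2, x3, x4 ≥ 0.
The minimum-cost mix takes nothing from muriate of potash, triple superphosphate — only bone meal, potassium sulfate. Binding constraints: nitrogen and sulfur.
That vertex is x1 = 1.5, x4 = 1.889.
Total cost: 0.48·1.5 + 0.64·1.889 = 1.9290.

€1.93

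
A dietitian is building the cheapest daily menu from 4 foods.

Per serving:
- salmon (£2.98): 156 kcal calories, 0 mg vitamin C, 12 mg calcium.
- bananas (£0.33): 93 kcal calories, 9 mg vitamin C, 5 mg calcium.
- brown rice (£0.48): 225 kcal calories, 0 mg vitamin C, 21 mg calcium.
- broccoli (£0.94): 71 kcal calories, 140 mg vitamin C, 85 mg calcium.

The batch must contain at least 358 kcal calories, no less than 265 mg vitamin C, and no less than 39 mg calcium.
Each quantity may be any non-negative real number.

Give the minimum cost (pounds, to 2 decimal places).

£2.26

Let x1 = servings of salmon, x2 = servings of bananas, x3 = servings of brown rice, x4 = servings of broccoli.
Minimize 2.98x1 + 0.33x2 + 0.48x3 + 0.94x4 s.t.:
  156x1 + 93x2 + 225x3 + 71x4 ≥ 358   (calories)
  9x2 + 140x4 ≥ 265   (vitamin C)
  12x1 + 5x2 + 21x3 + 85x4 ≥ 39   (calcium)
  x1, x2, x3, x4 ≥ 0.
The optimal basis is {brown rice, broccoli}; salmon, bananas drop out. Binding constraints: calories and vitamin C.
Solving gives x3 = 0.9938, x4 = 1.893.
Cost = 0.48·0.9938 + 0.94·1.893 = 2.2564.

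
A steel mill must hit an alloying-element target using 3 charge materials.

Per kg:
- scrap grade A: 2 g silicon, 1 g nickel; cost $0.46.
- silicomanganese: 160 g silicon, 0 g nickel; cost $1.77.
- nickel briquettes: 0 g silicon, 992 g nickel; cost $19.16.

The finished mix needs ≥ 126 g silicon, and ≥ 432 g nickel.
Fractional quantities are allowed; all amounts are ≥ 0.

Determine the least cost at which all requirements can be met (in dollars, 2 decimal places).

$9.74

This is a linear program. Let x1 = kg of scrap grade A, x2 = kg of silicomanganese, x3 = kg of nickel briquettes.
min 0.46x1 + 1.77x2 + 19.16x3 s.t.:
  2x1 + 160x2 ≥ 126   (silicon)
  1x1 + 992x3 ≥ 432   (nickel)
  x1, x2, x3 ≥ 0.
The cheapest feasible vertex uses only silicomanganese, nickel briquettes; scrap grade A is not used. Binding constraints: silicon and nickel.
That vertex is x2 = 0.7875, x3 = 0.4355.
Total cost: 1.77·0.7875 + 19.16·0.4355 = 9.7381.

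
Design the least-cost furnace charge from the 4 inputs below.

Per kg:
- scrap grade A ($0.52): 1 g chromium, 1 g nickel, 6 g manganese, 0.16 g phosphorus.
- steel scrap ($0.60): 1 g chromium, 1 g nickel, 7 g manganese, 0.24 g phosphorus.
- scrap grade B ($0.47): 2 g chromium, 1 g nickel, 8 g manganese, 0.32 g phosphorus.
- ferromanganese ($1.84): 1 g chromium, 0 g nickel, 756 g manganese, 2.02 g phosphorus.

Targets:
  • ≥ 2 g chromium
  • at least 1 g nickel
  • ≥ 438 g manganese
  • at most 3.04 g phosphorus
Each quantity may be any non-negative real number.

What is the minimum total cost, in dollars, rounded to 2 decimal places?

$1.52

Set it up as a linear program. Let x1 = kg of scrap grade A, x2 = kg of steel scrap, x3 = kg of scrap grade B, x4 = kg of ferromanganese.
Minimize 0.52x1 + 0.6x2 + 0.47x3 + 1.84x4 subject to:
  1x1 + 1x2 + 2x3 + 1x4 ≥ 2   (chromium)
  1x1 + 1x2 + 1x3 ≥ 1   (nickel)
  6x1 + 7x2 + 8x3 + 756x4 ≥ 438   (manganese)
  0.16x1 + 0.24x2 + 0.32x3 + 2.02x4 ≤ 3.04   (phosphorus)
  x1, x2, x3, x4 ≥ 0.
At the optimum only scrap grade B, ferromanganese are positive (scrap grade A, steel scrap = 0). The nickel and manganese requirements are met with equality.
Optimal quantities: scrap grade B = 1 kg, ferromanganese = 0.5688 kg.
Total cost: 0.47·1 + 1.84·0.5688 = 1.5166.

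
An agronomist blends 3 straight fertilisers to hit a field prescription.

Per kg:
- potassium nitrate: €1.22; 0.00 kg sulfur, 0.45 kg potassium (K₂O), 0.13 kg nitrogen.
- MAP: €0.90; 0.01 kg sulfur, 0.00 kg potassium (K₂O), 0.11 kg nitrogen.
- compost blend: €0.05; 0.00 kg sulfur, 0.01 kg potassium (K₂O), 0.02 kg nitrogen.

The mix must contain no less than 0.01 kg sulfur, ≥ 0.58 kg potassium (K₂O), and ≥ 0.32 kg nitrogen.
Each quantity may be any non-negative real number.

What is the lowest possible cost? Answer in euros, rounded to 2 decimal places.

€2.53

Set it up as a linear program. Let x1 = kg of potassium nitrate, x2 = kg of MAP, x3 = kg of compost blend.
Minimise 1.22x1 + 0.9x2 + 0.05x3 subject to:
  0.01x2 ≥ 0.01   (sulfur)
  0.45x1 + 0.01x3 ≥ 0.58   (potassium (K₂O))
  0.13x1 + 0.11x2 + 0.02x3 ≥ 0.32   (nitrogen)
  x1, x2, x3 ≥ 0.
All 3 inputs are positive at the optimum. The sulfur, potassium (K₂O), nitrogen requirements are met with equality.
Optimal quantities: potassium nitrate = 1.234 kg, MAP = 1 kg, compost blend = 2.481 kg.
Cost = 1.22·1.234 + 0.9·1 + 0.05·2.481 = 2.5295.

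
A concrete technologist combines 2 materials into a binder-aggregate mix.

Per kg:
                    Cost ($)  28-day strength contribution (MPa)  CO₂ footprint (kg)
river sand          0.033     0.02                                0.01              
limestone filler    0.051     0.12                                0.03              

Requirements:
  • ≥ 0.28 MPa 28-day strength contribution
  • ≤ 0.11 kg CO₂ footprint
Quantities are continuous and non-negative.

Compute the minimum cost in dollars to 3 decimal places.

Let x1 = kg of river sand, x2 = kg of limestone filler.
Minimise 0.033x1 + 0.051x2 s.t.:
  0.02x1 + 0.12x2 ≥ 0.28   (28-day strength contribution)
  0.01x1 + 0.03x2 ≤ 0.11   (CO₂ footprint)
  x1, x2 ≥ 0.
The minimum-cost mix takes nothing from river sand — only limestone filler. The 28-day strength contribution requirement is met with equality.
Solving gives x2 = 2.333.
Total cost: 0.051·2.333 = 0.11898.

$0.119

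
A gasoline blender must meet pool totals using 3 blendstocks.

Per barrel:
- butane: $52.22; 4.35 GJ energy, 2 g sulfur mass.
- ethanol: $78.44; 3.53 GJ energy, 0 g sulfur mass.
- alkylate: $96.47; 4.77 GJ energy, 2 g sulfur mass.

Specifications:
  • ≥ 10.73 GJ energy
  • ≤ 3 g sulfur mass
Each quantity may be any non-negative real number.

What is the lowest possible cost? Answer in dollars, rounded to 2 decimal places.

$171.77

This is a linear program. Let x1 = barrels of butane, x2 = barrels of ethanol, x3 = barrels of alkylate.
Minimise 52.22x1 + 78.44x2 + 96.47x3 s.t.:
  4.35x1 + 3.53x2 + 4.77x3 ≥ 10.73   (energy)
  2x1 + 2x3 ≤ 3   (sulfur mass)
  x1, x2, x3 ≥ 0.
The cheapest feasible vertex uses only butane, ethanol; alkylate is not used. Binding constraints: energy and sulfur mass.
So butane = 1.5 barrels, ethanol = 1.1912 barrels.
Objective = 52.22·1.5 + 78.44·1.1912 = 171.7677.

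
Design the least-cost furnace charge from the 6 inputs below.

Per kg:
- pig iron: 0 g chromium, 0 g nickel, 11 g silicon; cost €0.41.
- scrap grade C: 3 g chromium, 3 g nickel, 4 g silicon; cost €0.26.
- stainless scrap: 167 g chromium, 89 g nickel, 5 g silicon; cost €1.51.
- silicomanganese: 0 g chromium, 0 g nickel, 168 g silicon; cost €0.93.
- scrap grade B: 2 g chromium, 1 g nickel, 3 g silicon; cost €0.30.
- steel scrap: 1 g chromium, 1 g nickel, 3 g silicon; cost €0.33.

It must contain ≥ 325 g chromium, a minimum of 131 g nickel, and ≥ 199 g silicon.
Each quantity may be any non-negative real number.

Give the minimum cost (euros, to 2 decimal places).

€3.99

Treat it as an LP. Let x1 = kg of pig iron, x2 = kg of scrap grade C, x3 = kg of stainless scrap, x4 = kg of silicomanganese, x5 = kg of scrap grade B, x6 = kg of steel scrap.
Minimize 0.41x1 + 0.26x2 + 1.51x3 + 0.93x4 + 0.3x5 + 0.33x6 with:
  3x2 + 167x3 + 2x5 + 1x6 ≥ 325   (chromium)
  3x2 + 89x3 + 1x5 + 1x6 ≥ 131   (nickel)
  11x1 + 4x2 + 5x3 + 168x4 + 3x5 + 3x6 ≥ 199   (silicon)
  x1, x2, x3, x4, x5, x6 ≥ 0.
The cheapest feasible vertex uses only stainless scrap, silicomanganese; pig iron, scrap grade C, scrap grade B, steel scrap are not used. Binding constraints: chromium and silicon.
So stainless scrap = 1.946 kg, silicomanganese = 1.127 kg.
Hence cost = 1.51·1.946 + 0.93·1.127 = €3.9866.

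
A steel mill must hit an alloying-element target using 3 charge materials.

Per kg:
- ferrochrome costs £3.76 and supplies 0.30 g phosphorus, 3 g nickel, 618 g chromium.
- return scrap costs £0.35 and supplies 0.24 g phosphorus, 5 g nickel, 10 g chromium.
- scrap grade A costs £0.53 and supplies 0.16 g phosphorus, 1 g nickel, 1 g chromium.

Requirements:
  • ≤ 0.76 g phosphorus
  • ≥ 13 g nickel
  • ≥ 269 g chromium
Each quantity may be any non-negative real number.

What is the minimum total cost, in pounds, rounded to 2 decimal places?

£2.32

This is a linear program. Let x1 = kg of ferrochrome, x2 = kg of return scrap, x3 = kg of scrap grade A.
Minimize 3.76x1 + 0.35x2 + 0.53x3 with:
  0.3x1 + 0.24x2 + 0.16x3 ≤ 0.76   (phosphorus)
  3x1 + 5x2 + 1x3 ≥ 13   (nickel)
  618x1 + 10x2 + 1x3 ≥ 269   (chromium)
  x1, x2, x3 ≥ 0.
The cheapest feasible vertex uses only ferrochrome, return scrap; scrap grade A is not used. Binding constraints: nickel and chromium.
That vertex is x1 = 0.3971, x2 = 2.362.
Objective = 3.76·0.3971 + 0.35·2.362 = 2.3198.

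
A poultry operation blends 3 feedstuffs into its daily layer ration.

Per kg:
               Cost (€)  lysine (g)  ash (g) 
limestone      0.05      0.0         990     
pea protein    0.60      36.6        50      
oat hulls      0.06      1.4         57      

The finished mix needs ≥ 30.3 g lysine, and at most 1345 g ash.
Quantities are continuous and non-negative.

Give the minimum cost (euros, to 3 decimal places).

€0.497

This is a linear program. Let x1 = kg of limestone, x2 = kg of pea protein, x3 = kg of oat hulls.
Minimise 0.05x1 + 0.6x2 + 0.06x3 subject to:
  36.6x2 + 1.4x3 ≥ 30.3   (lysine)
  990x1 + 50x2 + 57x3 ≤ 1345   (ash)
  x1, x2, x3 ≥ 0.
At the optimum only pea protein is positive (limestone, oat hulls = 0). The lysine requirement is met with equality.
That vertex is x2 = 0.8279.
Total cost: 0.6·0.8279 = 0.49674.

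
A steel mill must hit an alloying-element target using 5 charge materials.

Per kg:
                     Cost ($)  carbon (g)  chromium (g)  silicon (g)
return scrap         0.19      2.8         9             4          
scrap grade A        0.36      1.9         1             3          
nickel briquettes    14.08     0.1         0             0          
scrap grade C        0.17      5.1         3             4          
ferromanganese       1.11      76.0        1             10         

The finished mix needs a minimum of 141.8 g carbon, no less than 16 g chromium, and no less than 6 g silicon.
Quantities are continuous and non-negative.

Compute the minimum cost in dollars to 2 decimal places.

$2.31

Let x1 = kg of return scrap, x2 = kg of scrap grade A, x3 = kg of nickel briquettes, x4 = kg of scrap grade C, x5 = kg of ferromanganese.
Minimise 0.19x1 + 0.36x2 + 14.08x3 + 0.17x4 + 1.11x5 subject to:
  2.8x1 + 1.9x2 + 0.1x3 + 5.1x4 + 76x5 ≥ 141.8   (carbon)
  9x1 + 1x2 + 3x4 + 1x5 ≥ 16   (chromium)
  4x1 + 3x2 + 4x4 + 10x5 ≥ 6   (silicon)
  x1, x2, x3, x4, x5 ≥ 0.
At the optimum only return scrap, ferromanganese are positive (scrap grade A, nickel briquettes, scrap grade C = 0). Binding constraints: carbon and chromium.
So return scrap = 1.577 kg, ferromanganese = 1.808 kg.
Hence cost = 0.19·1.577 + 1.11·1.808 = $2.3065.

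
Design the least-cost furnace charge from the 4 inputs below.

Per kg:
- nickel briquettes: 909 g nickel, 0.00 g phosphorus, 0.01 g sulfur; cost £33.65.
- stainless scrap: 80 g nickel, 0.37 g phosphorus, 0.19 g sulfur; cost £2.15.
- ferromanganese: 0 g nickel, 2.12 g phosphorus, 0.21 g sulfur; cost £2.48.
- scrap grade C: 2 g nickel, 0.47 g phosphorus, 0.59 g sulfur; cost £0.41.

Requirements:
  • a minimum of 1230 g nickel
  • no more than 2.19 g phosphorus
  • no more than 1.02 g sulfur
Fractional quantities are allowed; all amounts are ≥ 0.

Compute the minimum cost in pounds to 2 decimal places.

Treat it as an LP. Let x1 = kg of nickel briquettes, x2 = kg of stainless scrap, x3 = kg of ferromanganese, x4 = kg of scrap grade C.
min 33.65x1 + 2.15x2 + 2.48x3 + 0.41x4 s.t.:
  909x1 + 80x2 + 2x4 ≥ 1230   (nickel)
  0.37x2 + 2.12x3 + 0.47x4 ≤ 2.19   (phosphorus)
  0.01x1 + 0.19x2 + 0.21x3 + 0.59x4 ≤ 1.02   (sulfur)
  x1, x2, x3, x4 ≥ 0.
The cheapest feasible vertex uses only nickel briquettes, stainless scrap; ferromanganese, scrap grade C are not used. There the nickel and sulfur constraints are tight.
Solving gives x1 = 0.88477, x2 = 5.3219.
Cost = 33.65·0.88477 + 2.15·5.3219 = 41.2146.

£41.21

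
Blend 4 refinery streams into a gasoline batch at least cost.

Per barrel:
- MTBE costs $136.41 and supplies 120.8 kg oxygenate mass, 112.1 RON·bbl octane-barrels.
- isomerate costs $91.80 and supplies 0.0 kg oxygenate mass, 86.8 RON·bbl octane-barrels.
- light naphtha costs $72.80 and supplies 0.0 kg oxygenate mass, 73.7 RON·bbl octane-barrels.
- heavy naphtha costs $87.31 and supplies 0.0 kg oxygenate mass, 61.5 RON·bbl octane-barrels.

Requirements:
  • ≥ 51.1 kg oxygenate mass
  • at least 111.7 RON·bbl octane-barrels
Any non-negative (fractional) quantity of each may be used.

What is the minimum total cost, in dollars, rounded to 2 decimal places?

$121.20

Treat it as an LP. Let x1 = barrels of MTBE, x2 = barrels of isomerate, x3 = barrels of light naphtha, x4 = barrels of heavy naphtha.
min 136.41x1 + 91.8x2 + 72.8x3 + 87.31x4 with:
  120.8x1 ≥ 51.1   (oxygenate mass)
  112.1x1 + 86.8x2 + 73.7x3 + 61.5x4 ≥ 111.7   (octane-barrels)
  x1, x2, x3, x4 ≥ 0.
The cheapest feasible vertex uses only MTBE, light naphtha; isomerate, heavy naphtha are not used. There the oxygenate mass and octane-barrels constraints are tight.
That vertex is x1 = 0.423, x3 = 0.8722.
Hence cost = 136.41·0.423 + 72.8·0.8722 = $121.1976.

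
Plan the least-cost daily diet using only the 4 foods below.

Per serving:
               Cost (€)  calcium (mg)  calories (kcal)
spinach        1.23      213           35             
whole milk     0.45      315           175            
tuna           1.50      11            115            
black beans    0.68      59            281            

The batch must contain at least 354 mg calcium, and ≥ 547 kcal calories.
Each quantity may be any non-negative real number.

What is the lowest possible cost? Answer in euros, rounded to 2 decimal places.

€1.35

Let x1 = servings of spinach, x2 = servings of whole milk, x3 = servings of tuna, x4 = servings of black beans.
min 1.23x1 + 0.45x2 + 1.5x3 + 0.68x4 subject to:
  213x1 + 315x2 + 11x3 + 59x4 ≥ 354   (calcium)
  35x1 + 175x2 + 115x3 + 281x4 ≥ 547   (calories)
  x1, x2, x3, x4 ≥ 0.
At the optimum only whole milk, black beans are positive (spinach, tuna = 0). The calcium and calories requirements are met with equality.
That vertex is x2 = 0.8595, x4 = 1.411.
Cost = 0.45·0.8595 + 0.68·1.411 = 1.3463.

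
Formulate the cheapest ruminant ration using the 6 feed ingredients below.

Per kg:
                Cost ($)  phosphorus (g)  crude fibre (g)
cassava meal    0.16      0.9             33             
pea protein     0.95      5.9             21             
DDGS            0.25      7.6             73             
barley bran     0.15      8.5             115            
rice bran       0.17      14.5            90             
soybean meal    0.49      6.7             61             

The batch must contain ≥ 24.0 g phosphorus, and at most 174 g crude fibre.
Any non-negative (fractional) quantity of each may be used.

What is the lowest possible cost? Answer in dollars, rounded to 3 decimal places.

This is a linear program. Let x1 = kg of cassava meal, x2 = kg of pea protein, x3 = kg of DDGS, x4 = kg of barley bran, x5 = kg of rice bran, x6 = kg of soybean meal.
Minimize 0.16x1 + 0.95x2 + 0.25x3 + 0.15x4 + 0.17x5 + 0.49x6 with:
  0.9x1 + 5.9x2 + 7.6x3 + 8.5x4 + 14.5x5 + 6.7x6 ≥ 24   (phosphorus)
  33x1 + 21x2 + 73x3 + 115x4 + 90x5 + 61x6 ≤ 174   (crude fibre)
  x1, x2, x3, x4, x5, x6 ≥ 0.
The optimal basis is {rice bran}; cassava meal, pea protein, DDGS, barley bran, soybean meal drop out. The phosphorus requirement is met with equality.
That vertex is x5 = 1.655.
Objective = 0.17·1.655 = 0.28135.

$0.281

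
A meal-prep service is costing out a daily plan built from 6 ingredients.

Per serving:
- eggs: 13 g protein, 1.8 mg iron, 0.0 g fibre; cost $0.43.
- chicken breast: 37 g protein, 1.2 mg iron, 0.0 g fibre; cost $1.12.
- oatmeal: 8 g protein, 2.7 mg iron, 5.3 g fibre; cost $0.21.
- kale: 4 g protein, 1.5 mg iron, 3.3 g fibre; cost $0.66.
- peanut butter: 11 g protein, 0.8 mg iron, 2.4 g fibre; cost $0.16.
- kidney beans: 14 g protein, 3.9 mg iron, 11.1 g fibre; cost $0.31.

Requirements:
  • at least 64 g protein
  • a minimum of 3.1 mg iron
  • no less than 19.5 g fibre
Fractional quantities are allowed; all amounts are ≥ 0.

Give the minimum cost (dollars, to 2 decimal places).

Let x1 = servings of eggs, x2 = servings of chicken breast, x3 = servings of oatmeal, x4 = servings of kale, x5 = servings of peanut butter, x6 = servings of kidney beans.
Minimize 0.43x1 + 1.12x2 + 0.21x3 + 0.66x4 + 0.16x5 + 0.31x6 with:
  13x1 + 37x2 + 8x3 + 4x4 + 11x5 + 14x6 ≥ 64   (protein)
  1.8x1 + 1.2x2 + 2.7x3 + 1.5x4 + 0.8x5 + 3.9x6 ≥ 3.1   (iron)
  5.3x3 + 3.3x4 + 2.4x5 + 11.1x6 ≥ 19.5   (fibre)
  x1, x2, x3, x4, x5, x6 ≥ 0.
The cheapest feasible vertex uses only peanut butter, kidney beans; eggs, chicken breast, oatmeal, kale are not used. Binding constraints: protein and fibre.
So peanut butter = 4.942 servings, kidney beans = 0.6881 servings.
Total cost: 0.16·4.942 + 0.31·0.6881 = 1.0040.

$1.00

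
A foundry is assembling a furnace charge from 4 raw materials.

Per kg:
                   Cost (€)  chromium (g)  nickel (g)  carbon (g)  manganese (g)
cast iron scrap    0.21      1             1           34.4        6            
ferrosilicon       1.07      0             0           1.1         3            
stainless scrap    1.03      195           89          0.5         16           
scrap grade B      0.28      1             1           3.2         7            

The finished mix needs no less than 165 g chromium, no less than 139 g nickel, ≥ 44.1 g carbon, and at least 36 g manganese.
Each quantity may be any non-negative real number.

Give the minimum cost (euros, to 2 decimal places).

€1.98

Treat it as an LP. Let x1 = kg of cast iron scrap, x2 = kg of ferrosilicon, x3 = kg of stainless scrap, x4 = kg of scrap grade B.
Minimise 0.21x1 + 1.07x2 + 1.03x3 + 0.28x4 subject to:
  1x1 + 195x3 + 1x4 ≥ 165   (chromium)
  1x1 + 89x3 + 1x4 ≥ 139   (nickel)
  34.4x1 + 1.1x2 + 0.5x3 + 3.2x4 ≥ 44.1   (carbon)
  6x1 + 3x2 + 16x3 + 7x4 ≥ 36   (manganese)
  x1, x2, x3, x4 ≥ 0.
At the optimum only cast iron scrap, stainless scrap are positive (ferrosilicon, scrap grade B = 0). The nickel and manganese requirements are met with equality.
Solving gives x1 = 1.892, x3 = 1.541.
Total cost: 0.21·1.892 + 1.03·1.541 = 1.9846.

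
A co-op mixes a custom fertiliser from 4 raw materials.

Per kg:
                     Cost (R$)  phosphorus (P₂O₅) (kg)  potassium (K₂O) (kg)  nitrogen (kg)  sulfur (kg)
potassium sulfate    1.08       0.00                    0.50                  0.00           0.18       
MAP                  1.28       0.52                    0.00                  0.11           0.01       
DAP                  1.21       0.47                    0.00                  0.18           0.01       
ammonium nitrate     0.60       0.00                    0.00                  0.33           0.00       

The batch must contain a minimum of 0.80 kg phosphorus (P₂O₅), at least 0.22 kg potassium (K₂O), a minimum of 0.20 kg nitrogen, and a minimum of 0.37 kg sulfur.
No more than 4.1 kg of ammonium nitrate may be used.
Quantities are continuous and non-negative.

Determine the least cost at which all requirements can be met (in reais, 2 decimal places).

Set it up as a linear program. Let x1 = kg of potassium sulfate, x2 = kg of MAP, x3 = kg of DAP, x4 = kg of ammonium nitrate.
min 1.08x1 + 1.28x2 + 1.21x3 + 0.6x4 subject to:
  0.52x2 + 0.47x3 ≥ 0.8   (phosphorus (P₂O₅))
  0.5x1 ≥ 0.22   (potassium (K₂O))
  0.11x2 + 0.18x3 + 0.33x4 ≥ 0.2   (nitrogen)
  0.18x1 + 0.01x2 + 0.01x3 ≥ 0.37   (sulfur)
  x4 ≤ 4.1
  x1, x2, x3, x4 ≥ 0.
The optimal basis is {potassium sulfate, MAP, DAP}; ammonium nitrate drops out. Binding constraints: phosphorus (P₂O₅), nitrogen, sulfur.
Optimal quantities: potassium sulfate = 1.968 kg, MAP = 1.193 kg, DAP = 0.3819 kg.
Hence cost = 1.08·1.968 + 1.28·1.193 + 1.21·0.3819 = R$4.1146.

R$4.11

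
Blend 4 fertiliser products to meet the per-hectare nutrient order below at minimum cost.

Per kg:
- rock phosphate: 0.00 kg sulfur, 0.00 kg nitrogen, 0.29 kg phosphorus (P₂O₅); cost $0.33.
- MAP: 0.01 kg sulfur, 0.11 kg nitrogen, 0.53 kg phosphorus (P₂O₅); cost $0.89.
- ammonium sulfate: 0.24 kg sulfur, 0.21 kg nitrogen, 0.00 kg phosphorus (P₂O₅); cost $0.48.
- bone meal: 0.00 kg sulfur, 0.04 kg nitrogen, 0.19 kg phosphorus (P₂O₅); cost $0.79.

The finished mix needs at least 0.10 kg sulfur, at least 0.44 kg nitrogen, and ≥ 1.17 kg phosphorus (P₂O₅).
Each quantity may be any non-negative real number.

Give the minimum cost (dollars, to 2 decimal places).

Let x1 = kg of rock phosphate, x2 = kg of MAP, x3 = kg of ammonium sulfate, x4 = kg of bone meal.
Minimize 0.33x1 + 0.89x2 + 0.48x3 + 0.79x4 s.t.:
  0.01x2 + 0.24x3 ≥ 0.1   (sulfur)
  0.11x2 + 0.21x3 + 0.04x4 ≥ 0.44   (nitrogen)
  0.29x1 + 0.53x2 + 0.19x4 ≥ 1.17   (phosphorus (P₂O₅))
  x1, x2, x3, x4 ≥ 0.
The cheapest feasible vertex uses only rock phosphate, ammonium sulfate; MAP, bone meal are not used. Binding constraints: nitrogen and phosphorus (P₂O₅).
That vertex is x1 = 4.034, x3 = 2.095.
Objective = 0.33·4.034 + 0.48·2.095 = 2.3368.

$2.34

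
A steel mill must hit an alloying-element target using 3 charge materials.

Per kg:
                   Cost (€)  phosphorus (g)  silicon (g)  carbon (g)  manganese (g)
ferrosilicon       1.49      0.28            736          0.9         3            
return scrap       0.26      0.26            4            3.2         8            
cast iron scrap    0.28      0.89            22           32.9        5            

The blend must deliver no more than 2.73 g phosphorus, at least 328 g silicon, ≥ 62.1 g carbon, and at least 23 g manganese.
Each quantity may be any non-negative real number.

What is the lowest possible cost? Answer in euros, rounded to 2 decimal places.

€1.49

Let x1 = kg of ferrosilicon, x2 = kg of return scrap, x3 = kg of cast iron scrap.
min 1.49x1 + 0.26x2 + 0.28x3 subject to:
  0.28x1 + 0.26x2 + 0.89x3 ≤ 2.73   (phosphorus)
  736x1 + 4x2 + 22x3 ≥ 328   (silicon)
  0.9x1 + 3.2x2 + 32.9x3 ≥ 62.1   (carbon)
  3x1 + 8x2 + 5x3 ≥ 23   (manganese)
  x1, x2, x3 ≥ 0.
The optimal mix uses every input. There the silicon, carbon, manganese constraints are tight.
Solving gives x1 = 0.3854, x2 = 1.658, x3 = 1.716.
Objective = 1.49·0.3854 + 0.26·1.658 + 0.28·1.716 = 1.4858.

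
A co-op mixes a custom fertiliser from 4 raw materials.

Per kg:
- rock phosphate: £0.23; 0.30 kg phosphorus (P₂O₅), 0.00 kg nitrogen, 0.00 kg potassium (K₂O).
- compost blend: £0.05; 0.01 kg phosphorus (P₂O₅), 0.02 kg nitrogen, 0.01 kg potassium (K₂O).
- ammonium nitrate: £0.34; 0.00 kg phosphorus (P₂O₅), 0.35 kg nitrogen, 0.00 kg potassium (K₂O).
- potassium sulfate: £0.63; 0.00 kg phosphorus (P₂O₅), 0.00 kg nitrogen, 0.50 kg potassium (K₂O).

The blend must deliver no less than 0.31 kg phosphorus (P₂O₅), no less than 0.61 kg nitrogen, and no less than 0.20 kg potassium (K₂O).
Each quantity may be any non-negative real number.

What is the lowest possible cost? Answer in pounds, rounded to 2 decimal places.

£1.08

This is a linear program. Let x1 = kg of rock phosphate, x2 = kg of compost blend, x3 = kg of ammonium nitrate, x4 = kg of potassium sulfate.
Minimize 0.23x1 + 0.05x2 + 0.34x3 + 0.63x4 subject to:
  0.3x1 + 0.01x2 ≥ 0.31   (phosphorus (P₂O₅))
  0.02x2 + 0.35x3 ≥ 0.61   (nitrogen)
  0.01x2 + 0.5x4 ≥ 0.2   (potassium (K₂O))
  x1, x2, x3, x4 ≥ 0.
The minimum-cost mix takes nothing from compost blend — only rock phosphate, ammonium nitrate, potassium sulfate. The phosphorus (P₂O₅), nitrogen, potassium (K₂O) requirements are met with equality.
Solving gives x1 = 1.033, x3 = 1.743, x4 = 0.4.
Objective = 0.23·1.033 + 0.34·1.743 + 0.63·0.4 = 1.0822.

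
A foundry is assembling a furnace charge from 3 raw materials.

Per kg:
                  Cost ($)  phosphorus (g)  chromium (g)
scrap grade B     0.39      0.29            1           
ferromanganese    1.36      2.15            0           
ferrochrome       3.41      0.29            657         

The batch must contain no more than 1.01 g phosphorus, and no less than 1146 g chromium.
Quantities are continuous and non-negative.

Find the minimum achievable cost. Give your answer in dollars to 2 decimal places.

$5.95

Set it up as a linear program. Let x1 = kg of scrap grade B, x2 = kg of ferromanganese, x3 = kg of ferrochrome.
Minimise 0.39x1 + 1.36x2 + 3.41x3 s.t.:
  0.29x1 + 2.15x2 + 0.29x3 ≤ 1.01   (phosphorus)
  1x1 + 657x3 ≥ 1146   (chromium)
  x1, x2, x3 ≥ 0.
At the optimum only ferrochrome is positive (scrap grade B, ferromanganese = 0). There the chromium constraint is tight.
Optimal quantities: ferrochrome = 1.744 kg.
Cost = 3.41·1.744 = 5.9470.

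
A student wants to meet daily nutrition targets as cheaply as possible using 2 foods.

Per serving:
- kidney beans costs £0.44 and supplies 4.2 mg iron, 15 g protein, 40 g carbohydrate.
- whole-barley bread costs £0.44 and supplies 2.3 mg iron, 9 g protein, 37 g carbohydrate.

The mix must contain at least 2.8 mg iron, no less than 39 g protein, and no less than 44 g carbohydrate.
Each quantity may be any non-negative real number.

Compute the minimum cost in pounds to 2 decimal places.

Set it up as a linear program. Let x1 = servings of kidney beans, x2 = servings of whole-barley bread.
Minimize 0.44x1 + 0.44x2 s.t.:
  4.2x1 + 2.3x2 ≥ 2.8   (iron)
  15x1 + 9x2 ≥ 39   (protein)
  40x1 + 37x2 ≥ 44   (carbohydrate)
  x1, x2 ≥ 0.
The optimal basis is {kidney beans}; whole-barley bread drops out. There the protein constraint is tight.
Optimal quantities: kidney beans = 2.6 servings.
Hence cost = 0.44·2.6 = £1.1440.

£1.14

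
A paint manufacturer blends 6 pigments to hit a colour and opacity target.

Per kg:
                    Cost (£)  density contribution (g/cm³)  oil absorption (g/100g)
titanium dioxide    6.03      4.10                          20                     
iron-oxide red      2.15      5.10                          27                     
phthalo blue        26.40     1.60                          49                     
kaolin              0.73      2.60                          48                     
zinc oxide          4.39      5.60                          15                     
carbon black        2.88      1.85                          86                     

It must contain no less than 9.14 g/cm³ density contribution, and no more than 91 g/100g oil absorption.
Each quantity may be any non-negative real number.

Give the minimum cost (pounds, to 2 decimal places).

This is a linear program. Let x1 = kg of titanium dioxide, x2 = kg of iron-oxide red, x3 = kg of phthalo blue, x4 = kg of kaolin, x5 = kg of zinc oxide, x6 = kg of carbon black.
Minimize 6.03x1 + 2.15x2 + 26.4x3 + 0.73x4 + 4.39x5 + 2.88x6 subject to:
  4.1x1 + 5.1x2 + 1.6x3 + 2.6x4 + 5.6x5 + 1.85x6 ≥ 9.14   (density contribution)
  20x1 + 27x2 + 49x3 + 48x4 + 15x5 + 86x6 ≤ 91   (oil absorption)
  x1, x2, x3, x4, x5, x6 ≥ 0.
The minimum-cost mix takes nothing from titanium dioxide, phthalo blue, zinc oxide, carbon black — only iron-oxide red, kaolin. Binding constraints: density contribution and oil absorption.
That vertex is x2 = 1.158, x4 = 1.245.
Total cost: 2.15·1.158 + 0.73·1.245 = 3.3986.

£3.40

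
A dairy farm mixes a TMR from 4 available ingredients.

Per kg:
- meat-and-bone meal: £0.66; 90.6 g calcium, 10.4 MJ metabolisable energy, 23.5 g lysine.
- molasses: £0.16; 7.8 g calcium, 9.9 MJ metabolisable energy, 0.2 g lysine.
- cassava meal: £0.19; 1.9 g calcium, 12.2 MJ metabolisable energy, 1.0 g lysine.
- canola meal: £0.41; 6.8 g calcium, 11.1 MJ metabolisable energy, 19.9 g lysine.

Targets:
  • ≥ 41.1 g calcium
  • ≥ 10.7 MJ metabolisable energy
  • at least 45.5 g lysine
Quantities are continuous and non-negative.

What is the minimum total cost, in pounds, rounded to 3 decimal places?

£0.992

Set it up as a linear program. Let x1 = kg of meat-and-bone meal, x2 = kg of molasses, x3 = kg of cassava meal, x4 = kg of canola meal.
Minimize 0.66x1 + 0.16x2 + 0.19x3 + 0.41x4 with:
  90.6x1 + 7.8x2 + 1.9x3 + 6.8x4 ≥ 41.1   (calcium)
  10.4x1 + 9.9x2 + 12.2x3 + 11.1x4 ≥ 10.7   (metabolisable energy)
  23.5x1 + 0.2x2 + 1x3 + 19.9x4 ≥ 45.5   (lysine)
  x1, x2, x3, x4 ≥ 0.
The minimum-cost mix takes nothing from molasses, cassava meal — only meat-and-bone meal, canola meal. Binding constraints: calcium and lysine.
Solving gives x1 = 0.3095, x4 = 1.921.
Hence cost = 0.66·0.3095 + 0.41·1.921 = £0.99188.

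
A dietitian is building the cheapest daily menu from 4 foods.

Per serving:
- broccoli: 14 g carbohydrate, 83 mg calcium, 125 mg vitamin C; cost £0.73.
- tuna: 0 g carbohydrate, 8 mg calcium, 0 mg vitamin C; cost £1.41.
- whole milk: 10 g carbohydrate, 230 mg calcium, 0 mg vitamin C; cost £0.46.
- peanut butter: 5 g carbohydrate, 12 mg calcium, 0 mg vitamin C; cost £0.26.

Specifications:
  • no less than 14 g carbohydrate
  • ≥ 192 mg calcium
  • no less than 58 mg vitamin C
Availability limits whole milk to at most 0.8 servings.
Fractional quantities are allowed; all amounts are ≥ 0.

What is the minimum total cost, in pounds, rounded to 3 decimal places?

Let x1 = servings of broccoli, x2 = servings of tuna, x3 = servings of whole milk, x4 = servings of peanut butter.
Minimize 0.73x1 + 1.41x2 + 0.46x3 + 0.26x4 subject to:
  14x1 + 10x3 + 5x4 ≥ 14   (carbohydrate)
  83x1 + 8x2 + 230x3 + 12x4 ≥ 192   (calcium)
  125x1 ≥ 58   (vitamin C)
  x3 ≤ 0.8
  x1, x2, x3, x4 ≥ 0.
The optimal basis is {broccoli, whole milk}; tuna, peanut butter drop out. The carbohydrate and vitamin C requirements are met with equality.
So broccoli = 0.464 servings, whole milk = 0.7504 servings.
Objective = 0.73·0.464 + 0.46·0.7504 = 0.68390.

£0.684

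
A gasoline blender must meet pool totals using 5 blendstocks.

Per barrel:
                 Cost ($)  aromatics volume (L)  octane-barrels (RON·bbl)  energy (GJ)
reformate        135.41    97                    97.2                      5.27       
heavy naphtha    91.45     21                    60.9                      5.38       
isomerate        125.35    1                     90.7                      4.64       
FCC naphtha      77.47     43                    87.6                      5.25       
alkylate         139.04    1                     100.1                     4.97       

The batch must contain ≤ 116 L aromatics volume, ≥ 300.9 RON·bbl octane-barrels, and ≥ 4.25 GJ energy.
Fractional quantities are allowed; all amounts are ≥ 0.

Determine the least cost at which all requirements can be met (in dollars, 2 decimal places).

$298.98

Set it up as a linear program. Let x1 = barrels of reformate, x2 = barrels of heavy naphtha, x3 = barrels of isomerate, x4 = barrels of FCC naphtha, x5 = barrels of alkylate.
min 135.41x1 + 91.45x2 + 125.35x3 + 77.47x4 + 139.04x5 with:
  97x1 + 21x2 + 1x3 + 43x4 + 1x5 ≤ 116   (aromatics volume)
  97.2x1 + 60.9x2 + 90.7x3 + 87.6x4 + 100.1x5 ≥ 300.9   (octane-barrels)
  5.27x1 + 5.38x2 + 4.64x3 + 5.25x4 + 4.97x5 ≥ 4.25   (energy)
  x1, x2, x3, x4, x5 ≥ 0.
The optimal basis is {isomerate, FCC naphtha}; reformate, heavy naphtha, alkylate drop out. Binding constraints: aromatics volume and octane-barrels.
Optimal quantities: isomerate = 0.72842 barrels, FCC naphtha = 2.6807 barrels.
Objective = 125.35·0.72842 + 77.47·2.6807 = 298.9813.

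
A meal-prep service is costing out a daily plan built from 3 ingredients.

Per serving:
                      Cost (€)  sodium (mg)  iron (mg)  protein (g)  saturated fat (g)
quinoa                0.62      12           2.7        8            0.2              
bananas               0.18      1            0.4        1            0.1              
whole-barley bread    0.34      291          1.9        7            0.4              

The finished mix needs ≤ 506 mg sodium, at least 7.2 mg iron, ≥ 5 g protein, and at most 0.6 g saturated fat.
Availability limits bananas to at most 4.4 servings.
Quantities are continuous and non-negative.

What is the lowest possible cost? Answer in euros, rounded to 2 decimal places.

€1.63

Set it up as a linear program. Let x1 = servings of quinoa, x2 = servings of bananas, x3 = servings of whole-barley bread.
Minimise 0.62x1 + 0.18x2 + 0.34x3 with:
  12x1 + 1x2 + 291x3 ≤ 506   (sodium)
  2.7x1 + 0.4x2 + 1.9x3 ≥ 7.2   (iron)
  8x1 + 1x2 + 7x3 ≥ 5   (protein)
  0.2x1 + 0.1x2 + 0.4x3 ≤ 0.6   (saturated fat)
  x2 ≤ 4.4
  x1, x2, x3 ≥ 0.
The optimal basis is {quinoa, whole-barley bread}; bananas drops out. There the iron and saturated fat constraints are tight.
Optimal quantities: quinoa = 2.486 servings, whole-barley bread = 0.2571 servings.
Objective = 0.62·2.486 + 0.34·0.2571 = 1.6287.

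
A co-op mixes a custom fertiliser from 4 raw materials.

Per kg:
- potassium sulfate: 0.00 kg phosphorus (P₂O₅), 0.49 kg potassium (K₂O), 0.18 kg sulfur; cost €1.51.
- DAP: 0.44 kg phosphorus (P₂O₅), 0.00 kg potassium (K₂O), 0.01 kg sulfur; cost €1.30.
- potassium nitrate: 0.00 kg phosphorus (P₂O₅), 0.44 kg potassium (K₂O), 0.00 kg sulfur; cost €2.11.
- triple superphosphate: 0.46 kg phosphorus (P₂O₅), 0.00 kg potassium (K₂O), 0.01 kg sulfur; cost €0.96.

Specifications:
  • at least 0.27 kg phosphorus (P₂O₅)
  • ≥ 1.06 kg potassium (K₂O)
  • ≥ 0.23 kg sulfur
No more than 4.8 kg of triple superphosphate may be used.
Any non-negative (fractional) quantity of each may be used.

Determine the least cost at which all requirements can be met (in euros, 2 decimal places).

€3.83

Treat it as an LP. Let x1 = kg of potassium sulfate, x2 = kg of DAP, x3 = kg of potassium nitrate, x4 = kg of triple superphosphate.
min 1.51x1 + 1.3x2 + 2.11x3 + 0.96x4 with:
  0.44x2 + 0.46x4 ≥ 0.27   (phosphorus (P₂O₅))
  0.49x1 + 0.44x3 ≥ 1.06   (potassium (K₂O))
  0.18x1 + 0.01x2 + 0.01x4 ≥ 0.23   (sulfur)
  x4 ≤ 4.8
  x1, x2, x3, x4 ≥ 0.
The minimum-cost mix takes nothing from DAP, potassium nitrate — only potassium sulfate, triple superphosphate. The phosphorus (P₂O₅) and potassium (K₂O) requirements are met with equality.
That vertex is x1 = 2.163, x4 = 0.587.
Objective = 1.51·2.163 + 0.96·0.587 = 3.8297.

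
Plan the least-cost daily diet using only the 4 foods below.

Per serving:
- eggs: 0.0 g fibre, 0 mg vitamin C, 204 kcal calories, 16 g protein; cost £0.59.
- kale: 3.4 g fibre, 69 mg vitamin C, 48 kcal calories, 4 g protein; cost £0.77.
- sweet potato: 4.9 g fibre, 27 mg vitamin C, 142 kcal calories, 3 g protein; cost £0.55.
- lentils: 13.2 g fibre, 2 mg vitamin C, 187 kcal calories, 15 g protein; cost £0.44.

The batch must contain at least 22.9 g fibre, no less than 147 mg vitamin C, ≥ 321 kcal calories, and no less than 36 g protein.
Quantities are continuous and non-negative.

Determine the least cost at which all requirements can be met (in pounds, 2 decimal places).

Treat it as an LP. Let x1 = servings of eggs, x2 = servings of kale, x3 = servings of sweet potato, x4 = servings of lentils.
Minimise 0.59x1 + 0.77x2 + 0.55x3 + 0.44x4 subject to:
  3.4x2 + 4.9x3 + 13.2x4 ≥ 22.9   (fibre)
  69x2 + 27x3 + 2x4 ≥ 147   (vitamin C)
  204x1 + 48x2 + 142x3 + 187x4 ≥ 321   (calories)
  16x1 + 4x2 + 3x3 + 15x4 ≥ 36   (protein)
  x1, x2, x3, x4 ≥ 0.
At the optimum only kale, lentils are positive (eggs, sweet potato = 0). There the vitamin C and protein constraints are tight.
So kale = 2.077 servings, lentils = 1.846 servings.
Total cost: 0.77·2.077 + 0.44·1.846 = 2.4115.

£2.41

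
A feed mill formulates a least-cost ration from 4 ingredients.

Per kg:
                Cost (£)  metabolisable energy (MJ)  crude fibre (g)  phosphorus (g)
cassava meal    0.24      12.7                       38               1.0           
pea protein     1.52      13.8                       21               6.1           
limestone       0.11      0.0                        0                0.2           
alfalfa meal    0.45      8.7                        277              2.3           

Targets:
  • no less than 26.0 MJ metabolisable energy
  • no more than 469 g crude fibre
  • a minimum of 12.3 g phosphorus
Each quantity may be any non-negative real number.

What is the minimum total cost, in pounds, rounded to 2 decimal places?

Treat it as an LP. Let x1 = kg of cassava meal, x2 = kg of pea protein, x3 = kg of limestone, x4 = kg of alfalfa meal.
Minimise 0.24x1 + 1.52x2 + 0.11x3 + 0.45x4 with:
  12.7x1 + 13.8x2 + 8.7x4 ≥ 26   (metabolisable energy)
  38x1 + 21x2 + 277x4 ≤ 469   (crude fibre)
  1x1 + 6.1x2 + 0.2x3 + 2.3x4 ≥ 12.3   (phosphorus)
  x1, x2, x3, x4 ≥ 0.
The cheapest feasible vertex uses only pea protein, alfalfa meal; cassava meal, limestone are not used. The crude fibre and phosphorus requirements are met with equality.
Optimal quantities: pea protein = 1.419 kg, alfalfa meal = 1.586 kg.
Cost = 1.52·1.419 + 0.45·1.586 = 2.8706.

£2.87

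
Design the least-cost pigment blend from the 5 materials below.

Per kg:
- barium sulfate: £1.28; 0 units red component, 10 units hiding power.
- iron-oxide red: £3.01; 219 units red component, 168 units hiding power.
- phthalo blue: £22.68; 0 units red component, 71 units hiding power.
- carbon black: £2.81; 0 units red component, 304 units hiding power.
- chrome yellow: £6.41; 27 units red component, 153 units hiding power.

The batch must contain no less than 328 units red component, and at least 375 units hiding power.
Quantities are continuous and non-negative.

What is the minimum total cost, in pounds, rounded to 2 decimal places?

£5.65

Let x1 = kg of barium sulfate, x2 = kg of iron-oxide red, x3 = kg of phthalo blue, x4 = kg of carbon black, x5 = kg of chrome yellow.
Minimize 1.28x1 + 3.01x2 + 22.68x3 + 2.81x4 + 6.41x5 with:
  219x2 + 27x5 ≥ 328   (red component)
  10x1 + 168x2 + 71x3 + 304x4 + 153x5 ≥ 375   (hiding power)
  x1, x2, x3, x4, x5 ≥ 0.
At the optimum only iron-oxide red, carbon black are positive (barium sulfate, phthalo blue, chrome yellow = 0). There the red component and hiding power constraints are tight.
So iron-oxide red = 1.498 kg, carbon black = 0.4059 kg.
Total cost: 3.01·1.498 + 2.81·0.4059 = 5.6496.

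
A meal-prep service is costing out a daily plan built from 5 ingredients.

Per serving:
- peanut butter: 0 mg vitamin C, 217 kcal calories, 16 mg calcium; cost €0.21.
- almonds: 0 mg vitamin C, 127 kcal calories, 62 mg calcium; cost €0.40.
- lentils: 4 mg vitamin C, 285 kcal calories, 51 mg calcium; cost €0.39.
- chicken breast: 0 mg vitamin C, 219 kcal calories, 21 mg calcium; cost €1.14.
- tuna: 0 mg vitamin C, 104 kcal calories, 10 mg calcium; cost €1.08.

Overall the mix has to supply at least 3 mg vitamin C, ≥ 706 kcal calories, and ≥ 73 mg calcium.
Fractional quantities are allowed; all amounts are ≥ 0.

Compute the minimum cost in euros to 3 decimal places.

€0.769

Let x1 = servings of peanut butter, x2 = servings of almonds, x3 = servings of lentils, x4 = servings of chicken breast, x5 = servings of tuna.
Minimise 0.21x1 + 0.4x2 + 0.39x3 + 1.14x4 + 1.08x5 with:
  4x3 ≥ 3   (vitamin C)
  217x1 + 127x2 + 285x3 + 219x4 + 104x5 ≥ 706   (calories)
  16x1 + 62x2 + 51x3 + 21x4 + 10x5 ≥ 73   (calcium)
  x1, x2, x3, x4, x5 ≥ 0.
The minimum-cost mix takes nothing from almonds, chicken breast, tuna — only peanut butter, lentils. There the vitamin C and calories constraints are tight.
That vertex is x1 = 2.268, x3 = 0.75.
Hence cost = 0.21·2.268 + 0.39·0.75 = €0.76878.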